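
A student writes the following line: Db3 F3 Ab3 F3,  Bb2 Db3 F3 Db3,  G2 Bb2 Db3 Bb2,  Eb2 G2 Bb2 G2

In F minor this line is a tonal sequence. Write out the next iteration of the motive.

C2 Eb2 G2 Eb2

Taking 4-note groups, the heads are Db3, Bb2, G2, Eb2: the pattern moves down a 3rd.
Statement 5 starts on C2 and keeps the same diatonic contour: C2 Eb2 G2 Eb2.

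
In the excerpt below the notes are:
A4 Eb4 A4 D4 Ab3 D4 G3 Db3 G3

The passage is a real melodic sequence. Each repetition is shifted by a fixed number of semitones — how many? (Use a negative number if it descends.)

-7

Unit = 3 notes; the statements start on A4, D4, G3, moving down a 5th each time.
A4→D4 is 62 − 69 = -7 semitones.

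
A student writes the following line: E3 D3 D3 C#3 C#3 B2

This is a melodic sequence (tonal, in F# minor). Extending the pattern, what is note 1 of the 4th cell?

With 2-note cells, note 1 of each statement runs E3, D3, C#3.
From C#3, down a 2nd gives B2.

B2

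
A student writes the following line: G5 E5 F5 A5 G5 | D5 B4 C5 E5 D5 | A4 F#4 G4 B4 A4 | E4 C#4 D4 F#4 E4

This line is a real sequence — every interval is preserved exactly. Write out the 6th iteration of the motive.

Taking 5-note groups, the heads are G5, D5, A4, E4: the pattern moves down a 4th.
Carrying on: B3 → F#3.
Statement 6 starts on F#3 and keeps the same exact contour: F#3 D#3 E3 G#3 F#3.

F#3 D#3 E3 G#3 F#3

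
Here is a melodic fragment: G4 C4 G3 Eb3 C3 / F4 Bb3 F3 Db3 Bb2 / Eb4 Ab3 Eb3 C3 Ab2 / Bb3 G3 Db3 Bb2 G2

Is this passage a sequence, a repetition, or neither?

neither

Note 1 of cell 4 is Bb3; if this were a sequence it would be Db4. No unit length gives a consistent transposition pattern.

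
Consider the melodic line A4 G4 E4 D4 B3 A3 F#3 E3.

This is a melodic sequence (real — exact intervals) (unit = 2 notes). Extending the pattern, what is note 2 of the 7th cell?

C#2

With 2-note cells, note 2 of each statement runs G4, D4, A3, E3.
Extending down a 4th: B2 → F#2 → C#2.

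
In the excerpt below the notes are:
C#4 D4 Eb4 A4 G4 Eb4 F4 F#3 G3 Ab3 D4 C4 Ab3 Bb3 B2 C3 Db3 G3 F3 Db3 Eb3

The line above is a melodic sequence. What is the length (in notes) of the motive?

Try groups of 7 (3 cells in 21 notes):
C#4 D4 Eb4 A4 G4 Eb4 F4 | F#3 G3 Ab3 D4 C4 Ab3 Bb3 | B2 C3 Db3 G3 F3 Db3 Eb3
That's a consistent down a 5th shift per cell, and no other grouping gives one.

7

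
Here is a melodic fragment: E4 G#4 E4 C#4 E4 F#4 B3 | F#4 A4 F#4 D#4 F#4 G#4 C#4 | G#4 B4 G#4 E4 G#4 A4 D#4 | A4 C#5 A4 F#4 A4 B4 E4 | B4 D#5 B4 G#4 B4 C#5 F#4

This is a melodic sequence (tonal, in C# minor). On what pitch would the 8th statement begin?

The 7-note cells begin on E4, F#4, G#4, A4, B4 — each up a 2nd from the last.
Extending the heads up a 2nd: C#5 → D#5 → E5.

E5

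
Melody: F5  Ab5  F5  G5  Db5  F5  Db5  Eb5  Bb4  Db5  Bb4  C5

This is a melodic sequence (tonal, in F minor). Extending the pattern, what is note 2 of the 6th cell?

With 4-note cells, note 2 of each statement runs Ab5, F5, Db5.
Carrying that down a 3rd forward: Bb4 → G4 → Eb4.

Eb4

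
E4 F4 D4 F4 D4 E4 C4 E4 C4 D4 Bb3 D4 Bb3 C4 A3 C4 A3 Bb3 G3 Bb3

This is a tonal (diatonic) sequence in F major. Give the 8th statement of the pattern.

With a 4-note motive the entries are E4, D4, C4, Bb3, A3, each down a 2nd from the previous.
Continuing the starts: G3 → F3 → E3.
So cell 8 is E3 F3 D3 F3.

E3 F3 D3 F3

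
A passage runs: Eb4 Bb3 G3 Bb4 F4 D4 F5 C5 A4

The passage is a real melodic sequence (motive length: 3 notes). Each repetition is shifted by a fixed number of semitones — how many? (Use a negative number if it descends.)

The 3-note cells begin on Eb4, Bb4, F5 — each up a 5th from the last.
Counting half-steps from Eb4 to Bb4: 7.

7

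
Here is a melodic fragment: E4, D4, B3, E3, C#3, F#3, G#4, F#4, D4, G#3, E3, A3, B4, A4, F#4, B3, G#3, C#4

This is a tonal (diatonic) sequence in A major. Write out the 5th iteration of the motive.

F#5 E5 C#5 F#4 D4 G#4

Taking 6-note groups, the heads are E4, G#4, B4: the pattern moves up a 3rd.
Carrying on: D5 → F#5.
Statement 5 starts on F#5 and keeps the same diatonic contour: F#5 E5 C#5 F#4 D4 G#4.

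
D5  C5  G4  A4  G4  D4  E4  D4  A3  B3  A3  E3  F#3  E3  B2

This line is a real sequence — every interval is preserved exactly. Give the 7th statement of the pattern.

G#2 F#2 C#2

Unit = 3 notes; the statements start on D5, A4, E4, B3, F#3, moving down a 4th each time.
Extending down a 4th: C#3 → G#2.
Statement 7 starts on G#2 and keeps the same exact contour: G#2 F#2 C#2.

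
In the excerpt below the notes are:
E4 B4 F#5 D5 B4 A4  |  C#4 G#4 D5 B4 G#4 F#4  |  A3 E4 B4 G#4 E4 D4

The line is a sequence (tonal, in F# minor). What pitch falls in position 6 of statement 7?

Grouping in 6s, the 6th note of each cell is A4, F#4, D4.
Extending down a 3rd: B3 → G#3 → E3 → C#3.

C#3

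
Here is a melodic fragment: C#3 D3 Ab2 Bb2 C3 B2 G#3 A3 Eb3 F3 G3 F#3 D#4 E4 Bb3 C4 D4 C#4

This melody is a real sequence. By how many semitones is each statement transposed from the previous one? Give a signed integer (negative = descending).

The 6-note cells begin on C#3, G#3, D#4 — each up a 5th from the last.
C#3 to G#3 spans +7 semitones.

7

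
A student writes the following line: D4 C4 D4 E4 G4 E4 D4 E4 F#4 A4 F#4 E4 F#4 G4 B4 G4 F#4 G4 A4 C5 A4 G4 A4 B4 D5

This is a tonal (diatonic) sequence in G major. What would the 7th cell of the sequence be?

C5 B4 C5 D5 F#5

Unit = 5 notes; the statements start on D4, E4, F#4, G4, A4, moving up a 2nd each time.
Continuing the starts: B4 → C5.
So cell 7 is C5 B4 C5 D5 F#5.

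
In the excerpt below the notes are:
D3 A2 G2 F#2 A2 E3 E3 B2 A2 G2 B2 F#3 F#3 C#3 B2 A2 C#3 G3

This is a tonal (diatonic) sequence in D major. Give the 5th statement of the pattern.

A3 E3 D3 C#3 E3 B3

Taking 6-note groups, the heads are D3, E3, F#3: the pattern moves up a 2nd.
Continuing the starts: G3 → A3.
So cell 5 is A3 E3 D3 C#3 E3 B3.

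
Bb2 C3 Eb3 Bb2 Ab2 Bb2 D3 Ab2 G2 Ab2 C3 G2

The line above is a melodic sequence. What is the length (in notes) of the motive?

There are 12 notes; a 4-note unit gives 3 cells:
Bb2 C3 Eb3 Bb2 | Ab2 Bb2 D3 Ab2 | G2 Ab2 C3 G2
Every group is a transposition down a 2nd of the one before; no shorter unit works.

4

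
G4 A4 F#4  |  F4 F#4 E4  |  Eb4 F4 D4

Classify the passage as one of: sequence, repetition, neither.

Note 2 of cell 2 is F#4; if this were a sequence it would be G4. No unit length gives a consistent transposition pattern.

neither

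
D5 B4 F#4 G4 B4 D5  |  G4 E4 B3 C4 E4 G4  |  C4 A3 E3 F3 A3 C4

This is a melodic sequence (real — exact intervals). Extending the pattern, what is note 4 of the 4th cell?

Bb2

With 6-note cells, note 4 of each statement runs G4, C4, F3.
From F3, down a 5th gives Bb2.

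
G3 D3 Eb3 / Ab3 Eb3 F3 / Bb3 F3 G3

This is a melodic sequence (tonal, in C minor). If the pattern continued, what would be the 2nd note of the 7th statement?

Grouping in 3s, the 2nd note of each cell is D3, Eb3, F3.
Each moves up a 2nd. Continuing: G3 → Ab3 → Bb3 → C4.

C4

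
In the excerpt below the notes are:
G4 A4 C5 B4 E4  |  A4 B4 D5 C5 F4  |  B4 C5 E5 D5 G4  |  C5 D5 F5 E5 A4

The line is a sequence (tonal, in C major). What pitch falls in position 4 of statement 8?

The unit is 5 notes. Position-4 pitches of the 4 shown cells: B4, C5, D5, E5.
Extending up a 2nd: F5 → G5 → A5 → B5.

B5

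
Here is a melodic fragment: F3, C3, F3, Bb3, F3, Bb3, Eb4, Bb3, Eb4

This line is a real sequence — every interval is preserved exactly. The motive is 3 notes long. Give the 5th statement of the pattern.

Db5 Ab4 Db5

With a 3-note motive the entries are F3, Bb3, Eb4, each up a 4th from the previous.
Continuing the starts: Ab4 → Db5.
So cell 5 is Db5 Ab4 Db5.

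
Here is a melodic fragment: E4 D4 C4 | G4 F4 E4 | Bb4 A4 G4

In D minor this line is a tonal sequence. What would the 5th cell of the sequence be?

Taking 3-note groups, the heads are E4, G4, Bb4: the pattern moves up a 3rd.
Continuing the starts: D5 → F5.
From F5 the diatonic shape gives F5 E5 D5.

F5 E5 D5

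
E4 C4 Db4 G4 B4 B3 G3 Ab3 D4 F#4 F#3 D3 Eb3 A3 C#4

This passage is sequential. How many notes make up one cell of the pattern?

5

15 notes total. Splitting into 3 groups of 5:
E4 C4 Db4 G4 B4 | B3 G3 Ab3 D4 F#4 | F#3 D3 Eb3 A3 C#4
That's a consistent down a 4th shift per cell, and no other grouping gives one.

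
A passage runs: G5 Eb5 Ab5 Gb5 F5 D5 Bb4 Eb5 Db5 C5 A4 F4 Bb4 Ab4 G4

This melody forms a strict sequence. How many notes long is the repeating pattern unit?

5

15 notes total. Splitting into 3 groups of 5:
G5 Eb5 Ab5 Gb5 F5 | D5 Bb4 Eb5 Db5 C5 | A4 F4 Bb4 Ab4 G4
Each cell is the previous one down a 4th — so the unit is 5 notes.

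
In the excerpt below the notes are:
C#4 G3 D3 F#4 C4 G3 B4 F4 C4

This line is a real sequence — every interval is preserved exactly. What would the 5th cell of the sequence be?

A5 Eb5 Bb4

The 3-note cells begin on C#4, F#4, B4 — each up a 4th from the last.
Continuing the starts: E5 → A5.
From A5 the exact shape gives A5 Eb5 Bb4.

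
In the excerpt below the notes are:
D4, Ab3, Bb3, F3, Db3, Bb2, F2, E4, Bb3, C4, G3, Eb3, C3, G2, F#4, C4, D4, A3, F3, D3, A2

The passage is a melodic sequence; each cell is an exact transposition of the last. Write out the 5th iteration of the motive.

With a 7-note motive the entries are D4, E4, F#4, each up a 2nd from the previous.
Continuing the starts: G#4 → A#4.
So cell 5 is A#4 E4 F#4 C#4 A3 F#3 C#3.

A#4 E4 F#4 C#4 A3 F#3 C#3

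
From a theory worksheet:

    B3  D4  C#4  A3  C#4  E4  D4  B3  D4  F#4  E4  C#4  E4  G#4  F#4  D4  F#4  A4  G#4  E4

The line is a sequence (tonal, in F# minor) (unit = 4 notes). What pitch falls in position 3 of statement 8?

Grouping in 4s, the 3rd note of each cell is C#4, D4, E4, F#4, G#4.
Carrying that up a 2nd forward: A4 → B4 → C#5.

C#5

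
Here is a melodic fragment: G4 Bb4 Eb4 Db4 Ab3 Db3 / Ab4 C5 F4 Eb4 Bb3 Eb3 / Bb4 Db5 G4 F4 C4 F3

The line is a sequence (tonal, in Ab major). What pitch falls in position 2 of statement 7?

Grouping in 6s, the 2nd note of each cell is Bb4, C5, Db5.
Carrying that up a 2nd forward: Eb5 → F5 → G5 → Ab5.

Ab5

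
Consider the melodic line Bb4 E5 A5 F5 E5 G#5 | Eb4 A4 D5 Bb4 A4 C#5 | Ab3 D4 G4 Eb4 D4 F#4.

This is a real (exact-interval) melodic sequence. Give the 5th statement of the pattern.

Gb2 C3 F3 Db3 C3 E3

With a 6-note motive the entries are Bb4, Eb4, Ab3, each down a 5th from the previous.
Continuing the starts: Db3 → Gb2.
So cell 5 is Gb2 C3 F3 Db3 C3 E3.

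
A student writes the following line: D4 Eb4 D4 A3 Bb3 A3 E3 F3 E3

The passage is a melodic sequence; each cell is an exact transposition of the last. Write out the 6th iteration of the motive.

C#2 D2 C#2

With a 3-note motive the entries are D4, A3, E3, each down a 4th from the previous.
Carrying on: B2 → F#2 → C#2.
So cell 6 is C#2 D2 C#2.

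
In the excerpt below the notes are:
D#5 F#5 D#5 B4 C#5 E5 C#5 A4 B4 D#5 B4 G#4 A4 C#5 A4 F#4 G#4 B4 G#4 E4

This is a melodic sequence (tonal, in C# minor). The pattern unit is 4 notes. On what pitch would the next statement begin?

F#4

Unit = 4 notes; the statements start on D#5, C#5, B4, A4, G#4, moving down a 2nd each time.
The next head, down a 2nd from G#4, is F#4.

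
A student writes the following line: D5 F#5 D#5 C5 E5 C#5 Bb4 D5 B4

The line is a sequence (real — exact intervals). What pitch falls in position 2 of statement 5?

Grouping in 3s, the 2nd note of each cell is F#5, E5, D5.
Extending down a 2nd: C5 → Bb4.

Bb4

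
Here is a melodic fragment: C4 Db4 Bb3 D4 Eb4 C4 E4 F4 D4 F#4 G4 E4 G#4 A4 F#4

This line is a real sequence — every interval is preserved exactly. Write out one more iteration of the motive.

A#4 B4 G#4

The 3-note cells begin on C4, D4, E4, F#4, G#4 — each up a 2nd from the last.
So cell 6 is A#4 B4 G#4.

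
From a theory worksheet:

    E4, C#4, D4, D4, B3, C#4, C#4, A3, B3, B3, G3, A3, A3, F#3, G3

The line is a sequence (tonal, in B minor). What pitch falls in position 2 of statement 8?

With 3-note cells, note 2 of each statement runs C#4, B3, A3, G3, F#3.
Extending down a 2nd: E3 → D3 → C#3.

C#3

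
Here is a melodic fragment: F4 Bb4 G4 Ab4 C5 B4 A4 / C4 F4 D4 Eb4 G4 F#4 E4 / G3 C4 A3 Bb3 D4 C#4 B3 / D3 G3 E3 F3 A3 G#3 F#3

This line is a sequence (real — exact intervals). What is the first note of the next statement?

Taking 7-note groups, the heads are F4, C4, G3, D3: the pattern moves down a 4th.
The next head, down a 4th from D3, is A2.

A2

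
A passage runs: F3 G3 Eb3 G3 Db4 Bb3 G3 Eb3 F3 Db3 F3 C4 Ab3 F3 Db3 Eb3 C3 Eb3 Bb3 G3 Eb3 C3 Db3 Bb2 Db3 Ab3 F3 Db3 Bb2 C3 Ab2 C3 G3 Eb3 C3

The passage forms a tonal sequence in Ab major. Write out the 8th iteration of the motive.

F2 G2 Eb2 G2 Db3 Bb2 G2

The 7-note cells begin on F3, Eb3, Db3, C3, Bb2 — each down a 2nd from the last.
Carrying on: Ab2 → G2 → F2.
Statement 8 starts on F2 and keeps the same diatonic contour: F2 G2 Eb2 G2 Db3 Bb2 G2.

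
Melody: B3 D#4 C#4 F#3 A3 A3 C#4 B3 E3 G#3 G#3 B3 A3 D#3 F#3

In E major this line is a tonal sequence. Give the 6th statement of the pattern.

With a 5-note motive the entries are B3, A3, G#3, each down a 2nd from the previous.
Extending down a 2nd: F#3 → E3 → D#3.
Statement 6 starts on D#3 and keeps the same diatonic contour: D#3 F#3 E3 A2 C#3.

D#3 F#3 E3 A2 C#3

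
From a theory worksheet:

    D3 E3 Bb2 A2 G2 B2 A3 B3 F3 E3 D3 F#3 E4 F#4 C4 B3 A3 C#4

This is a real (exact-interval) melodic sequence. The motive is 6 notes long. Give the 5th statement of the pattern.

F#5 G#5 D5 C#5 B4 D#5

With a 6-note motive the entries are D3, A3, E4, each up a 5th from the previous.
Carrying on: B4 → F#5.
Statement 5 starts on F#5 and keeps the same exact contour: F#5 G#5 D5 C#5 B4 D#5.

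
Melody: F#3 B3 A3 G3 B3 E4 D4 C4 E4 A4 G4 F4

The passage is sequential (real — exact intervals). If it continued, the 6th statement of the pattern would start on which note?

The 4-note cells begin on F#3, B3, E4 — each up a 4th from the last.
Continuing: A4 → D5 → G5. Statement 6 starts on G5.

G5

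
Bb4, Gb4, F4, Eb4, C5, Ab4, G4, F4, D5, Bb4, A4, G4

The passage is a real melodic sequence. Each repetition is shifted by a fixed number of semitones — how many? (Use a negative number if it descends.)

2

Unit = 4 notes; the statements start on Bb4, C5, D5, moving up a 2nd each time.
Bb4 to C5 spans +2 semitones.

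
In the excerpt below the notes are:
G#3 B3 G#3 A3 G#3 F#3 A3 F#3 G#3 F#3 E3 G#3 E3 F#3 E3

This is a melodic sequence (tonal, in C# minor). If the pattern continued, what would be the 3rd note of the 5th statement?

C#3

The unit is 5 notes. Position-3 pitches of the 3 shown cells: G#3, F#3, E3.
Extending down a 2nd: D#3 → C#3.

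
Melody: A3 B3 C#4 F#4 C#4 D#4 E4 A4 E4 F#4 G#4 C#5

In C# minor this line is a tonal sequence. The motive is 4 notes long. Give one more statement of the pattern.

G#4 A4 B4 E5

With a 4-note motive the entries are A3, C#4, E4, each up a 3rd from the previous.
Statement 4 starts on G#4 and keeps the same diatonic contour: G#4 A4 B4 E5.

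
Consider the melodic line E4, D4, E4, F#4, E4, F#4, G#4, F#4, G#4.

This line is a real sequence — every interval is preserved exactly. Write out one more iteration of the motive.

Unit = 3 notes; the statements start on E4, F#4, G#4, moving up a 2nd each time.
From A#4 the exact shape gives A#4 G#4 A#4.

A#4 G#4 A#4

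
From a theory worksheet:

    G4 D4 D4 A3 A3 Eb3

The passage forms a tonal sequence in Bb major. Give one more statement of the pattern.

Taking 2-note groups, the heads are G4, D4, A3: the pattern moves down a 4th.
From Eb3 the diatonic shape gives Eb3 Bb2.

Eb3 Bb2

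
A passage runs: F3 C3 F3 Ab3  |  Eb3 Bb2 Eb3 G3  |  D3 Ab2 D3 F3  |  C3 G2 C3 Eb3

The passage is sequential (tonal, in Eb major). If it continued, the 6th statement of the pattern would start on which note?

The 4-note cells begin on F3, Eb3, D3, C3 — each down a 2nd from the last.
Extending the heads down a 2nd: Bb2 → Ab2.

Ab2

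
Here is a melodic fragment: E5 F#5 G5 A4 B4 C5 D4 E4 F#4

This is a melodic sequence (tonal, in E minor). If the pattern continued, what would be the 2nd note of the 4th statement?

Grouping in 3s, the 2nd note of each cell is F#5, B4, E4.
One more down a 5th gives A3.

A3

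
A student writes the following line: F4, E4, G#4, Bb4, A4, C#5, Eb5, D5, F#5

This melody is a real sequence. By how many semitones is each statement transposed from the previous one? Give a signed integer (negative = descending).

5

Unit = 3 notes; the statements start on F4, Bb4, Eb5, moving up a 4th each time.
F4 to Bb4 spans +5 semitones.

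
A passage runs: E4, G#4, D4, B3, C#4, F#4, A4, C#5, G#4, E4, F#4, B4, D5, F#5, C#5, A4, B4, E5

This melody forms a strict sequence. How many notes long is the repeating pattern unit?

6

18 notes total. Splitting into 3 groups of 6:
E4 G#4 D4 B3 C#4 F#4 | A4 C#5 G#4 E4 F#4 B4 | D5 F#5 C#5 A4 B4 E5
Each cell is the previous one up a 4th — so the unit is 6 notes.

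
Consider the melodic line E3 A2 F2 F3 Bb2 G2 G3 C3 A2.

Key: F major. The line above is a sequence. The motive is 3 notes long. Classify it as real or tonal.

tonal

Every note is diatonic to F major.
Cell 1 has -4 semitones from note 2 to 3, but cell 2 has -3 — the interval quality changes while the contour stays the same, which is the hallmark of a tonal sequence.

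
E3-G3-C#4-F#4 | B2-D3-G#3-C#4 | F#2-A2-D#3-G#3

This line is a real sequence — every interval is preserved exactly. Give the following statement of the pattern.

Unit = 4 notes; the statements start on E3, B2, F#2, moving down a 4th each time.
Statement 4 starts on C#2 and keeps the same exact contour: C#2 E2 A#2 D#3.

C#2 E2 A#2 D#3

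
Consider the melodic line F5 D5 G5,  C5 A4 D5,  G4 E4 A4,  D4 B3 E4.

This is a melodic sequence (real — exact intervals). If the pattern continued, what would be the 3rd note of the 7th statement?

The unit is 3 notes. Position-3 pitches of the 4 shown cells: G5, D5, A4, E4.
Carrying that down a 4th forward: B3 → F#3 → C#3.

C#3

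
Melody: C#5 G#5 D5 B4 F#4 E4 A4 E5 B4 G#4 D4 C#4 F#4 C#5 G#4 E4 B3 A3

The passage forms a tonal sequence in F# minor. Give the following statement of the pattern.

D4 A4 E4 C#4 G#3 F#3

The 6-note cells begin on C#5, A4, F#4 — each down a 3rd from the last.
From D4 the diatonic shape gives D4 A4 E4 C#4 G#3 F#3.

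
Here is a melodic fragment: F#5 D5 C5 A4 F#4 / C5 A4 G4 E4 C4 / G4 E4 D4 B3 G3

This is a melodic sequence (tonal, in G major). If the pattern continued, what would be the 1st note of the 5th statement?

Grouping in 5s, the 1st note of each cell is F#5, C5, G4.
Each moves down a 4th. Continuing: D4 → A3.

A3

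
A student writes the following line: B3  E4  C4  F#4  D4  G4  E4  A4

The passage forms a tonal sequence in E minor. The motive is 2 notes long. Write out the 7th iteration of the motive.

A4 D5

The 2-note cells begin on B3, C4, D4, E4 — each up a 2nd from the last.
Extending up a 2nd: F#4 → G4 → A4.
From A4 the diatonic shape gives A4 D5.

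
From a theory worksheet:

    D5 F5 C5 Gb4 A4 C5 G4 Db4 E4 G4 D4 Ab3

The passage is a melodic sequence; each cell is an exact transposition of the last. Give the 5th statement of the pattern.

F#3 A3 E3 Bb2

The 4-note cells begin on D5, A4, E4 — each down a 4th from the last.
Continuing the starts: B3 → F#3.
From F#3 the exact shape gives F#3 A3 E3 Bb2.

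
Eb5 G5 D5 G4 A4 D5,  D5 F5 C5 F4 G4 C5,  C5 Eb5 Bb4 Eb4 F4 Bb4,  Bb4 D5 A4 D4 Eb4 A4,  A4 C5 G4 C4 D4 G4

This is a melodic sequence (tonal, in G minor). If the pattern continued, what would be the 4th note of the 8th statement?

The unit is 6 notes. Position-4 pitches of the 5 shown cells: G4, F4, Eb4, D4, C4.
Extending down a 2nd: Bb3 → A3 → G3.

G3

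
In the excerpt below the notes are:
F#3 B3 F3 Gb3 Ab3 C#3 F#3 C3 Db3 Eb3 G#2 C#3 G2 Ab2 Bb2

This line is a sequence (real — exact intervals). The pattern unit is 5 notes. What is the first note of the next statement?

D#2

Unit = 5 notes; the statements start on F#3, C#3, G#2, moving down a 4th each time.
One more step down a 4th gives D#2.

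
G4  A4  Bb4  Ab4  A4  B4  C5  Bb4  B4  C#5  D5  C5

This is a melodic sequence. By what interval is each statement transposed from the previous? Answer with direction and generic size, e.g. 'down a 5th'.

up a 2nd

Taking 4-note groups, the heads are G4, A4, B4: the pattern moves up a 2nd.
From G4 to A4: up a 2nd.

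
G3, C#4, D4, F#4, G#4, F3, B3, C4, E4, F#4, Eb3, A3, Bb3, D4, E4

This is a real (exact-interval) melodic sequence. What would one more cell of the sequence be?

Unit = 5 notes; the statements start on G3, F3, Eb3, moving down a 2nd each time.
So cell 4 is Db3 G3 Ab3 C4 D4.

Db3 G3 Ab3 C4 D4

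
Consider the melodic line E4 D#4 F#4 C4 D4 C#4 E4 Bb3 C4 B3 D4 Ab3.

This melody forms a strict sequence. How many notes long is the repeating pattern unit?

12 notes total. Splitting into 3 groups of 4:
E4 D#4 F#4 C4 | D4 C#4 E4 Bb3 | C4 B3 D4 Ab3
Every group is a transposition down a 2nd of the one before; no shorter unit works.

4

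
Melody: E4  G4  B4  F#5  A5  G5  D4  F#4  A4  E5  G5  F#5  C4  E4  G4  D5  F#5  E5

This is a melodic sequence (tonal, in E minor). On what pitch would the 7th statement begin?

Taking 6-note groups, the heads are E4, D4, C4: the pattern moves down a 2nd.
Continuing: B3 → A3 → G3 → F#3. Statement 7 starts on F#3.

F#3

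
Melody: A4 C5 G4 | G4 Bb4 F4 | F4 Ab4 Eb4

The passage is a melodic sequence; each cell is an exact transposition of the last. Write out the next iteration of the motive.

Unit = 3 notes; the statements start on A4, G4, F4, moving down a 2nd each time.
Statement 4 starts on Eb4 and keeps the same exact contour: Eb4 Gb4 Db4.

Eb4 Gb4 Db4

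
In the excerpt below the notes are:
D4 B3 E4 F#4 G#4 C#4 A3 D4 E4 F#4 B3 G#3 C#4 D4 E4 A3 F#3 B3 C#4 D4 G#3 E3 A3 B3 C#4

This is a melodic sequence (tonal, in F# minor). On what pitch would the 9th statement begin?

C#3

With a 5-note motive the entries are D4, C#4, B3, A3, G#3, each down a 2nd from the previous.
Extending the heads down a 2nd: F#3 → E3 → D3 → C#3.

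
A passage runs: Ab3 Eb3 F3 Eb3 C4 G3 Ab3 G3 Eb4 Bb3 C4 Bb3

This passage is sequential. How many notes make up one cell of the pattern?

4

12 notes total. Splitting into 3 groups of 4:
Ab3 Eb3 F3 Eb3 | C4 G3 Ab3 G3 | Eb4 Bb3 C4 Bb3
Each cell is the previous one up a 3rd — so the unit is 4 notes.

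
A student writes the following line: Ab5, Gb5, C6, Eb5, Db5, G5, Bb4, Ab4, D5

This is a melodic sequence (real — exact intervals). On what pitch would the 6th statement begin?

G3

With a 3-note motive the entries are Ab5, Eb5, Bb4, each down a 4th from the previous.
Extending the heads down a 4th: F4 → C4 → G3.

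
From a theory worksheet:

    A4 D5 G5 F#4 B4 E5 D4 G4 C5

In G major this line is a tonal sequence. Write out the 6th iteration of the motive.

E3 A3 D4

With a 3-note motive the entries are A4, F#4, D4, each down a 3rd from the previous.
Continuing the starts: B3 → G3 → E3.
Statement 6 starts on E3 and keeps the same diatonic contour: E3 A3 D4.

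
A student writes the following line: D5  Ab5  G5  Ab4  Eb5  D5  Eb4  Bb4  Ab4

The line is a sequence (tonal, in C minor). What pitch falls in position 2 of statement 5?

C4

The unit is 3 notes. Position-2 pitches of the 3 shown cells: Ab5, Eb5, Bb4.
Carrying that down a 4th forward: F4 → C4.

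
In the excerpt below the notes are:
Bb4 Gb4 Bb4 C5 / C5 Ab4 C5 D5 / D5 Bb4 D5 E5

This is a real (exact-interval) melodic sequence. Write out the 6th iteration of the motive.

Taking 4-note groups, the heads are Bb4, C5, D5: the pattern moves up a 2nd.
Continuing the starts: E5 → F#5 → G#5.
Statement 6 starts on G#5 and keeps the same exact contour: G#5 E5 G#5 A#5.

G#5 E5 G#5 A#5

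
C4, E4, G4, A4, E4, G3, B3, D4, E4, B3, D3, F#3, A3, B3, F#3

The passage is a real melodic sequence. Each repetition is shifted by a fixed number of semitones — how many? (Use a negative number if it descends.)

-5

Unit = 5 notes; the statements start on C4, G3, D3, moving down a 4th each time.
C4 to G3 spans -5 semitones.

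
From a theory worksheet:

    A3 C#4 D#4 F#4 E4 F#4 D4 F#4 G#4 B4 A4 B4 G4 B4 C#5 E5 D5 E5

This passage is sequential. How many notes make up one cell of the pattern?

6

There are 18 notes; a 6-note unit gives 3 cells:
A3 C#4 D#4 F#4 E4 F#4 | D4 F#4 G#4 B4 A4 B4 | G4 B4 C#5 E5 D5 E5
Every group is a transposition up a 4th of the one before; no shorter unit works.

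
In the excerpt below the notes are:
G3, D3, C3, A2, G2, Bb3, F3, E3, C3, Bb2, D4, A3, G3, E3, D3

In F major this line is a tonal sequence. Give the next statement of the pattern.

F4 C4 Bb3 G3 F3

Unit = 5 notes; the statements start on G3, Bb3, D4, moving up a 3rd each time.
So cell 4 is F4 C4 Bb3 G3 F3.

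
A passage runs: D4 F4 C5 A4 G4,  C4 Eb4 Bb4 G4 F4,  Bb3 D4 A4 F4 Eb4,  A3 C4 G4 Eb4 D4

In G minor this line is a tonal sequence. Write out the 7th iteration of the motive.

Eb3 G3 D4 Bb3 A3

With a 5-note motive the entries are D4, C4, Bb3, A3, each down a 2nd from the previous.
Continuing the starts: G3 → F3 → Eb3.
So cell 7 is Eb3 G3 D4 Bb3 A3.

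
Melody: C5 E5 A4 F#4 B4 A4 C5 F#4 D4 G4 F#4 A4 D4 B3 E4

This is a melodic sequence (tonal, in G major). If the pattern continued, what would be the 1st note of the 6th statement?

G3

The unit is 5 notes. Position-1 pitches of the 3 shown cells: C5, A4, F#4.
Carrying that down a 3rd forward: D4 → B3 → G3.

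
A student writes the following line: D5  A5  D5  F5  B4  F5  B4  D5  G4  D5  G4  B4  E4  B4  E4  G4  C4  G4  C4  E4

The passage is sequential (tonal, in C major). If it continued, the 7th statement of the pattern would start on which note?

F3

With a 4-note motive the entries are D5, B4, G4, E4, C4, each down a 3rd from the previous.
Extending the heads down a 3rd: A3 → F3.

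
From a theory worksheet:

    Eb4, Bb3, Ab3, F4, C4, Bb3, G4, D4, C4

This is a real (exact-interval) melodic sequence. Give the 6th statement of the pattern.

With a 3-note motive the entries are Eb4, F4, G4, each up a 2nd from the previous.
Continuing the starts: A4 → B4 → C#5.
From C#5 the exact shape gives C#5 G#4 F#4.

C#5 G#4 F#4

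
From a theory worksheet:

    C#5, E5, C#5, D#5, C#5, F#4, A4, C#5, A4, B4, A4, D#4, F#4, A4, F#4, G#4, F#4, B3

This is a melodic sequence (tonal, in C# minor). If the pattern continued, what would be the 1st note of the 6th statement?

G#3

With 6-note cells, note 1 of each statement runs C#5, A4, F#4.
Carrying that down a 3rd forward: D#4 → B3 → G#3.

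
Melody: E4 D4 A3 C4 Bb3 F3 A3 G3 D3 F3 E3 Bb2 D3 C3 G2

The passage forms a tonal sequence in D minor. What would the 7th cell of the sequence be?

The 3-note cells begin on E4, C4, A3, F3, D3 — each down a 3rd from the last.
Extending down a 3rd: Bb2 → G2.
So cell 7 is G2 F2 C2.

G2 F2 C2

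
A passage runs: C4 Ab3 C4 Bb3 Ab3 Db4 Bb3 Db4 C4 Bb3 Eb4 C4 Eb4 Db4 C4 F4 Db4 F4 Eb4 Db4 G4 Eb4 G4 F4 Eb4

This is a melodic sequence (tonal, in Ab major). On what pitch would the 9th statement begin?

Unit = 5 notes; the statements start on C4, Db4, Eb4, F4, G4, moving up a 2nd each time.
Extending the heads up a 2nd: Ab4 → Bb4 → C5 → Db5.

Db5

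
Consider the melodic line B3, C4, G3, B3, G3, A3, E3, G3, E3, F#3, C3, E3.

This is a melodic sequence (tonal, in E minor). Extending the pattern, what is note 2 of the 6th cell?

The unit is 4 notes. Position-2 pitches of the 3 shown cells: C4, A3, F#3.
Carrying that down a 3rd forward: D3 → B2 → G2.

G2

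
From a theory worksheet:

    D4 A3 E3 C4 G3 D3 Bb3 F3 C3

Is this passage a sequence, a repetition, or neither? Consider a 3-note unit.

sequence

Each 3-note cell is the previous one transposed down a 2nd.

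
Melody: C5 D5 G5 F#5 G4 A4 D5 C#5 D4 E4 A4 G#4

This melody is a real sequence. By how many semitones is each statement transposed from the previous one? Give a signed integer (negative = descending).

-5

The 4-note cells begin on C5, G4, D4 — each down a 4th from the last.
Counting half-steps from C5 to G4: -5.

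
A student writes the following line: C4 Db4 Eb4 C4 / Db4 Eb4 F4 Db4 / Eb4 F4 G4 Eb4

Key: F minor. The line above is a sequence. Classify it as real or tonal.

Every note is diatonic to F minor.
Cell 1 has +1 semitones from note 1 to 2, but cell 2 has +2 — the interval quality changes while the contour stays the same, which is the hallmark of a tonal sequence.

tonal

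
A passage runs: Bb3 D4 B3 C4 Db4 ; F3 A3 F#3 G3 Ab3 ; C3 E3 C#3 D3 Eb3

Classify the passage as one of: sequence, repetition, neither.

Each 5-note cell is the previous one transposed down a 4th.

sequence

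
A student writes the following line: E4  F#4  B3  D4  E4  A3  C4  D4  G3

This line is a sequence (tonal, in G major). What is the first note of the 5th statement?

A3

The 3-note cells begin on E4, D4, C4 — each down a 2nd from the last.
Extending the heads down a 2nd: B3 → A3.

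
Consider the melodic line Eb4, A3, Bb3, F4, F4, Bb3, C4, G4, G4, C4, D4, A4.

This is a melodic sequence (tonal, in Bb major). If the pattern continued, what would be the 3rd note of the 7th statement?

The unit is 4 notes. Position-3 pitches of the 3 shown cells: Bb3, C4, D4.
Each moves up a 2nd. Continuing: Eb4 → F4 → G4 → A4.

A4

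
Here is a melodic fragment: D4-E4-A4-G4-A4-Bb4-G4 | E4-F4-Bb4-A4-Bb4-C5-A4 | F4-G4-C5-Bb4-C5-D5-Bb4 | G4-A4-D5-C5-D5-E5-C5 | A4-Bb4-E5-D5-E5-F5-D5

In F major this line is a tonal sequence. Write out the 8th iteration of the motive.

D5 E5 A5 G5 A5 Bb5 G5

Taking 7-note groups, the heads are D4, E4, F4, G4, A4: the pattern moves up a 2nd.
Extending up a 2nd: Bb4 → C5 → D5.
So cell 8 is D5 E5 A5 G5 A5 Bb5 G5.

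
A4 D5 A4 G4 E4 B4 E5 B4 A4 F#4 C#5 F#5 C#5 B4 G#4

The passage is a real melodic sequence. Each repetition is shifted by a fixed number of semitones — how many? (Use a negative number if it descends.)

2

Unit = 5 notes; the statements start on A4, B4, C#5, moving up a 2nd each time.
Counting half-steps from A4 to B4: 2.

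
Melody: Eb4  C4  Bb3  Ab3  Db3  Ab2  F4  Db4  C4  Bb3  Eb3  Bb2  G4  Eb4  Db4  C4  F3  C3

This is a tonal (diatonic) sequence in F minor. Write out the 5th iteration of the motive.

Bb4 G4 F4 Eb4 Ab3 Eb3

With a 6-note motive the entries are Eb4, F4, G4, each up a 2nd from the previous.
Extending up a 2nd: Ab4 → Bb4.
Statement 5 starts on Bb4 and keeps the same diatonic contour: Bb4 G4 F4 Eb4 Ab3 Eb3.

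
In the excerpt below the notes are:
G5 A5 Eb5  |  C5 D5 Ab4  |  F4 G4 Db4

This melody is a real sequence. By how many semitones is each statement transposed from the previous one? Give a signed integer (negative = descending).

The 3-note cells begin on G5, C5, F4 — each down a 5th from the last.
Counting half-steps from G5 to C5: -7.

-7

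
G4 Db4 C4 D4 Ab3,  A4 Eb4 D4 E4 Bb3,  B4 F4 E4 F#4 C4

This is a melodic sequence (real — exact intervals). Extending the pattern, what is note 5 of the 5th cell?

Grouping in 5s, the 5th note of each cell is Ab3, Bb3, C4.
Extending up a 2nd: D4 → E4.

E4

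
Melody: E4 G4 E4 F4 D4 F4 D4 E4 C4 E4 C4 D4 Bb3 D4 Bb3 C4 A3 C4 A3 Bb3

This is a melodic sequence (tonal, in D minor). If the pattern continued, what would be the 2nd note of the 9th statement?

The unit is 4 notes. Position-2 pitches of the 5 shown cells: G4, F4, E4, D4, C4.
Each moves down a 2nd. Continuing: Bb3 → A3 → G3 → F3.

F3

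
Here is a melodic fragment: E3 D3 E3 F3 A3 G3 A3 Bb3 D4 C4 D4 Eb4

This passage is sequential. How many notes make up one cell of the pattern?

4

There are 12 notes; a 4-note unit gives 3 cells:
E3 D3 E3 F3 | A3 G3 A3 Bb3 | D4 C4 D4 Eb4
Every group is a transposition up a 4th of the one before; no shorter unit works.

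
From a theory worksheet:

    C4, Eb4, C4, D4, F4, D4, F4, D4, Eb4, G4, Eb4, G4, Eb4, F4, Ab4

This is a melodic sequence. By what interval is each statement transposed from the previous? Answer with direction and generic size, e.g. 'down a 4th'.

up a 2nd

Taking 5-note groups, the heads are C4, D4, Eb4: the pattern moves up a 2nd.
C4 to D4 is up a 2nd.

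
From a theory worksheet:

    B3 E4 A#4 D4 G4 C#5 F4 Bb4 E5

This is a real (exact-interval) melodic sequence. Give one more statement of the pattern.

With a 3-note motive the entries are B3, D4, F4, each up a 3rd from the previous.
Statement 4 starts on Ab4 and keeps the same exact contour: Ab4 Db5 G5.

Ab4 Db5 G5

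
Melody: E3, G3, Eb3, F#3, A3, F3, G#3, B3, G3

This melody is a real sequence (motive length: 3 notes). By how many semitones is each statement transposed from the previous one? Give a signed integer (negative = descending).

Taking 3-note groups, the heads are E3, F#3, G#3: the pattern moves up a 2nd.
Counting half-steps from E3 to F#3: 2.

2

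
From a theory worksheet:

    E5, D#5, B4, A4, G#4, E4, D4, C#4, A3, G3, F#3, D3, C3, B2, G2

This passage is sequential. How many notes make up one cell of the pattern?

There are 15 notes; a 3-note unit gives 5 cells:
E5 D#5 B4 | A4 G#4 E4 | D4 C#4 A3 | G3 F#3 D3 | C3 B2 G2
Each cell is the previous one down a 5th — so the unit is 3 notes.

3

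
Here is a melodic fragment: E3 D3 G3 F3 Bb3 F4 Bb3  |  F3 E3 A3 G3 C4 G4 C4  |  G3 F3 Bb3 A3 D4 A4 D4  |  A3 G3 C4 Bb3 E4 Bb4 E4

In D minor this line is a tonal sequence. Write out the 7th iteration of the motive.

With a 7-note motive the entries are E3, F3, G3, A3, each up a 2nd from the previous.
Continuing the starts: Bb3 → C4 → D4.
So cell 7 is D4 C4 F4 E4 A4 E5 A4.

D4 C4 F4 E4 A4 E5 A4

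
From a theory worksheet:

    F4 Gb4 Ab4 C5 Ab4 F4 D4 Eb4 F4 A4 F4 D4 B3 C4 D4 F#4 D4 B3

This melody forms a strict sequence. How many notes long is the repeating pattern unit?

There are 18 notes; a 6-note unit gives 3 cells:
F4 Gb4 Ab4 C5 Ab4 F4 | D4 Eb4 F4 A4 F4 D4 | B3 C4 D4 F#4 D4 B3
Every group is a transposition down a 3rd of the one before; no shorter unit works.

6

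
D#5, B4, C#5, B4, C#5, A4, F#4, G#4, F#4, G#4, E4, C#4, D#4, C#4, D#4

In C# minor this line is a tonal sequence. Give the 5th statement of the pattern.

F#3 D#3 E3 D#3 E3

The 5-note cells begin on D#5, A4, E4 — each down a 4th from the last.
Carrying on: B3 → F#3.
Statement 5 starts on F#3 and keeps the same diatonic contour: F#3 D#3 E3 D#3 E3.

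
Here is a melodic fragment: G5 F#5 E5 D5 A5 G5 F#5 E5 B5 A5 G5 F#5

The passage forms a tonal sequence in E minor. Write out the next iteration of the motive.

C6 B5 A5 G5

Unit = 4 notes; the statements start on G5, A5, B5, moving up a 2nd each time.
So cell 4 is C6 B5 A5 G5.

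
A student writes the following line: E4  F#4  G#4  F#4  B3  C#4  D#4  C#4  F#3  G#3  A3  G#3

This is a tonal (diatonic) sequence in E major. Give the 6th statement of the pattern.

D#2 E2 F#2 E2

The 4-note cells begin on E4, B3, F#3 — each down a 4th from the last.
Carrying on: C#3 → G#2 → D#2.
Statement 6 starts on D#2 and keeps the same diatonic contour: D#2 E2 F#2 E2.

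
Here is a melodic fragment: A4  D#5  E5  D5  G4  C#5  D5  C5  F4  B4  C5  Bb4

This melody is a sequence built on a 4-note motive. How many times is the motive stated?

3

12 notes in groups of 4 gives 12/4 = 3 statements.
Starts: A4, G4, F4 — each down a 2nd.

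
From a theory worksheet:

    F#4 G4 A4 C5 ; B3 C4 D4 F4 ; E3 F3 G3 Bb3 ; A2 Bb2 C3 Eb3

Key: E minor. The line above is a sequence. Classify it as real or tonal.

Each cell has the same semitone pattern (1, 2, 3) — intervals are preserved exactly.
And F4 lies outside E minor, so the sequence is real rather than tonal.

real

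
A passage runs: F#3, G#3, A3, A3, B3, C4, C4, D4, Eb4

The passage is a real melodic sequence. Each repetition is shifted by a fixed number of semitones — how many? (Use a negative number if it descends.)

Unit = 3 notes; the statements start on F#3, A3, C4, moving up a 3rd each time.
F#3→A3 is 57 − 54 = 3 semitones.

3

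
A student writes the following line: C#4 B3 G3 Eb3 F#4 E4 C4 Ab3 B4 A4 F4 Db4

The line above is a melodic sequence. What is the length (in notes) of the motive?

12 notes total. Splitting into 3 groups of 4:
C#4 B3 G3 Eb3 | F#4 E4 C4 Ab3 | B4 A4 F4 Db4
Each cell is the previous one up a 4th — so the unit is 4 notes.

4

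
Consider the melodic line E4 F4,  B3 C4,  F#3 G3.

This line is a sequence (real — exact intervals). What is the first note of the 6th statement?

D#2

With a 2-note motive the entries are E4, B3, F#3, each down a 4th from the previous.
Extending the heads down a 4th: C#3 → G#2 → D#2.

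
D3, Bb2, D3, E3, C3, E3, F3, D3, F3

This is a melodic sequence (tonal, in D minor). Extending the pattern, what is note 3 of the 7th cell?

C4

Grouping in 3s, the 3rd note of each cell is D3, E3, F3.
Each moves up a 2nd. Continuing: G3 → A3 → Bb3 → C4.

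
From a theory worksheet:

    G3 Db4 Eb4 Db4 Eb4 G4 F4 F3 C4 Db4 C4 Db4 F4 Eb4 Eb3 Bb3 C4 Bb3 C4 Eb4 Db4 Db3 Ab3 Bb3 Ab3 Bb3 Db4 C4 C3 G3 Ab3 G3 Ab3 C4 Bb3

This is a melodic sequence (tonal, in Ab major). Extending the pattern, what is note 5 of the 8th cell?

Eb3

With 7-note cells, note 5 of each statement runs Eb4, Db4, C4, Bb3, Ab3.
Carrying that down a 2nd forward: G3 → F3 → Eb3.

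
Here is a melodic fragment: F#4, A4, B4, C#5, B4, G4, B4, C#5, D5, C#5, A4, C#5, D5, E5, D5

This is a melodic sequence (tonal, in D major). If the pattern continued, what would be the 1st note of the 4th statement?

With 5-note cells, note 1 of each statement runs F#4, G4, A4.
One more up a 2nd gives B4.

B4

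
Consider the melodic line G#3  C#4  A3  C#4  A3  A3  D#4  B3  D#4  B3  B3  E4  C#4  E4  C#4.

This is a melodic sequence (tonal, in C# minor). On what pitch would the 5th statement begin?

D#4

The 5-note cells begin on G#3, A3, B3 — each up a 2nd from the last.
Extending the heads up a 2nd: C#4 → D#4.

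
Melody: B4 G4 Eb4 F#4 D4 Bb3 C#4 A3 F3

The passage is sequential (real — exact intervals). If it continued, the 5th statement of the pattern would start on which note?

D#3

Taking 3-note groups, the heads are B4, F#4, C#4: the pattern moves down a 4th.
Continuing: G#3 → D#3. Statement 5 starts on D#3.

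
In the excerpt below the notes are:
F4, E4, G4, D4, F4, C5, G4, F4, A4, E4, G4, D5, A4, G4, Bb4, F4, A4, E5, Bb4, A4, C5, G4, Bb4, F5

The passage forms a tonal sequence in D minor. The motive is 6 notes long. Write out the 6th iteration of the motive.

With a 6-note motive the entries are F4, G4, A4, Bb4, each up a 2nd from the previous.
Carrying on: C5 → D5.
From D5 the diatonic shape gives D5 C5 E5 Bb4 D5 A5.

D5 C5 E5 Bb4 D5 A5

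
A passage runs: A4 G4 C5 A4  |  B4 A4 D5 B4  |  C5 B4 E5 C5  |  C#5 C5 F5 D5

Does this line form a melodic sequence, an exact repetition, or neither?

neither

Note 1 of cell 4 is C#5; if this were a sequence it would be D5. No unit length gives a consistent transposition pattern.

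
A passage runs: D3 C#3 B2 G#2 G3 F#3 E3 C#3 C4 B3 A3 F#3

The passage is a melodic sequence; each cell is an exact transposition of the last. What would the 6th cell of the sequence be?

With a 4-note motive the entries are D3, G3, C4, each up a 4th from the previous.
Carrying on: F4 → Bb4 → Eb5.
From Eb5 the exact shape gives Eb5 D5 C5 A4.

Eb5 D5 C5 A4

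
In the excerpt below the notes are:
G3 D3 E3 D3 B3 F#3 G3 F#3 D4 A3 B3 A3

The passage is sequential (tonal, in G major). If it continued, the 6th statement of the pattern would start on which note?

Unit = 4 notes; the statements start on G3, B3, D4, moving up a 3rd each time.
Continuing: F#4 → A4 → C5. Statement 6 starts on C5.

C5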